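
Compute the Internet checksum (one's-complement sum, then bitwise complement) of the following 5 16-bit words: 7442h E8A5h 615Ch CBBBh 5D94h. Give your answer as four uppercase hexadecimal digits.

186B

One's-complement addition (fold any carry out of bit 15 back into bit 0):
  0x7442 + 0xE8A5 = 0x15CE7 → wrap carry → 0x5CE8
  0x5CE8 + 0x615C = 0x0BE44
  0xBE44 + 0xCBBB = 0x189FF → wrap carry → 0x8A00
  0x8A00 + 0x5D94 = 0x0E794
One's-complement sum = 0xE794.
Checksum = ~0xE794 & 0xFFFF = 0x186B.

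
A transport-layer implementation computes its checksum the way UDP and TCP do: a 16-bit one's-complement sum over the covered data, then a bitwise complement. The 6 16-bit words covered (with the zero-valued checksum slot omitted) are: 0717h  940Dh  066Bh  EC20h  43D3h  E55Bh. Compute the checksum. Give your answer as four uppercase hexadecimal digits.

One's-complement addition (fold any carry out of bit 15 back into bit 0):
  0x0717 + 0x940D = 0x09B24
  0x9B24 + 0x066B = 0x0A18F
  0xA18F + 0xEC20 = 0x18DAF → wrap carry → 0x8DB0
  0x8DB0 + 0x43D3 = 0x0D183
  0xD183 + 0xE55B = 0x1B6DE → wrap carry → 0xB6DF
One's-complement sum = 0xB6DF.
Checksum = ~0xB6DF & 0xFFFF = 0x4920.

4920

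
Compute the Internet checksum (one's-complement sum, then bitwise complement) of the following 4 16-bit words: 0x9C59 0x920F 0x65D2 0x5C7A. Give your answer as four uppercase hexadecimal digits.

One's-complement addition (fold any carry out of bit 15 back into bit 0):
  0x9C59 + 0x920F = 0x12E68 → wrap carry → 0x2E69
  0x2E69 + 0x65D2 = 0x0943B
  0x943B + 0x5C7A = 0x0F0B5
One's-complement sum = 0xF0B5.
Checksum = ~0xF0B5 & 0xFFFF = 0x0F4A.

0F4A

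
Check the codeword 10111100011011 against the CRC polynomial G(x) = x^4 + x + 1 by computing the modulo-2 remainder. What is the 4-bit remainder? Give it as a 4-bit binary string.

Modulo-2 division of 10111100011011 by 10011:
  pos 0: 10111 XOR 10011 = 00100
  pos 2: 10010 XOR 10011 = 00001
  pos 6: 10011 XOR 10011 = 00000
Remainder = 0011 (nonzero — an error is detected).

0011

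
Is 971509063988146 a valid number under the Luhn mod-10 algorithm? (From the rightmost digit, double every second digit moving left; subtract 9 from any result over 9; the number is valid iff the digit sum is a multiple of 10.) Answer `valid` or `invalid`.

From the right, keep odd positions and double even positions (subtract 9 from any doubled value over 9):
  doubled (positions 2,4,...): 8 7 9 3 9 1 5 → sum 42
  kept (positions 1,3,...): 6 1 8 3 0 0 1 9 → sum 28
Total = 70.
70 mod 10 = 0, so the number is valid.

valid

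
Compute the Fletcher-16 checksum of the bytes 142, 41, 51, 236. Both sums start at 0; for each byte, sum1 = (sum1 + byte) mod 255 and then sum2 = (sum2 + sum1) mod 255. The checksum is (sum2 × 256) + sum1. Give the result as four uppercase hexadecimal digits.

09D7

Running sums (mod 255):
  after byte 0 (142): sum1=142, sum2=142
  after byte 1 (41): sum1=183, sum2=70
  after byte 2 (51): sum1=234, sum2=49
  after byte 3 (236): sum1=215, sum2=9
Checksum = sum2·256 + sum1 = 9·256 + 215 = 2519 = 0x09D7.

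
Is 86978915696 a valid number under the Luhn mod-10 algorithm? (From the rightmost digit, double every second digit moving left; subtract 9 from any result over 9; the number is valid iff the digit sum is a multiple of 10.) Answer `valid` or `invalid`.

From the right, keep odd positions and double even positions (subtract 9 from any doubled value over 9):
  doubled (positions 2,4,...): 9 1 9 5 3 → sum 27
  kept (positions 1,3,...): 6 6 1 8 9 8 → sum 38
Total = 65.
65 mod 10 = 5, so the number is invalid.

invalid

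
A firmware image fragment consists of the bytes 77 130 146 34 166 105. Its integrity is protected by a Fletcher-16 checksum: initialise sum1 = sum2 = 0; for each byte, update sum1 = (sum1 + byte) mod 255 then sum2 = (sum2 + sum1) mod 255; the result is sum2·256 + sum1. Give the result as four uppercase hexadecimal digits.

C394

Running sums (mod 255):
  after byte 0 (77): sum1=77, sum2=77
  after byte 1 (130): sum1=207, sum2=29
  after byte 2 (146): sum1=98, sum2=127
  after byte 3 (34): sum1=132, sum2=4
  after byte 4 (166): sum1=43, sum2=47
  after byte 5 (105): sum1=148, sum2=195
Checksum = sum2·256 + sum1 = 195·256 + 148 = 50068 = 0xC394.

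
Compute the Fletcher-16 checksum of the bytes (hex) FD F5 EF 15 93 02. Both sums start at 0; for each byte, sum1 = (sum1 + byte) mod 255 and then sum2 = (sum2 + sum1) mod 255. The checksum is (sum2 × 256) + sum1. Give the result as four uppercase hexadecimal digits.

E98E

Running sums (mod 255):
  after byte 0 (FD): sum1=253, sum2=253
  after byte 1 (F5): sum1=243, sum2=241
  after byte 2 (EF): sum1=227, sum2=213
  after byte 3 (15): sum1=248, sum2=206
  after byte 4 (93): sum1=140, sum2=91
  after byte 5 (02): sum1=142, sum2=233
Checksum = sum2·256 + sum1 = 233·256 + 142 = 59790 = 0xE98E.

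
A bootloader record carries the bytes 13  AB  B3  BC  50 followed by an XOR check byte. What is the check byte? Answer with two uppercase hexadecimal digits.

XOR the bytes together:
  start with 0x13
  0x13 ⊕ 0xAB = 0xB8
  0xB8 ⊕ 0xB3 = 0x0B
  0x0B ⊕ 0xBC = 0xB7
  0xB7 ⊕ 0x50 = 0xE7

E7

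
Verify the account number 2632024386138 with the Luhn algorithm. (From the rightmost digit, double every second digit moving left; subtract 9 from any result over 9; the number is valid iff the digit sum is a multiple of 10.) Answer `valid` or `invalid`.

invalid

From the right, keep odd positions and double even positions (subtract 9 from any doubled value over 9):
  doubled (positions 2,4,...): 6 3 6 4 4 3 → sum 26
  kept (positions 1,3,...): 8 1 8 4 0 3 2 → sum 26
Total = 52.
52 mod 10 = 2, so the number is invalid.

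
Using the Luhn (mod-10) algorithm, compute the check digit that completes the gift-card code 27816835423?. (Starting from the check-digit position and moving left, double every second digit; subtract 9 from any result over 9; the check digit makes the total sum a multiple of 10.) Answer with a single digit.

Partial digits right→left: 3 2 4 5 3 8 6 1 8 7 2
Double every second digit counting from the check-digit position (so the 1st, 3rd, 5th, ... of the partial from the right).
  doubled (with −9 where >9): 6 8 6 3 7 4 → sum 34
  kept as-is: 2 5 8 1 7 → sum 23
Total = 34 + 23 = 57.
Check digit = (10 − (57 mod 10)) mod 10 = 3.

3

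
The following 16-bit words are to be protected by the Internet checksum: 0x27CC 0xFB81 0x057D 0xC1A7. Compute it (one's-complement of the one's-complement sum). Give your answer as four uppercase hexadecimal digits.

One's-complement addition (fold any carry out of bit 15 back into bit 0):
  0x27CC + 0xFB81 = 0x1234D → wrap carry → 0x234E
  0x234E + 0x057D = 0x028CB
  0x28CB + 0xC1A7 = 0x0EA72
One's-complement sum = 0xEA72.
Checksum = ~0xEA72 & 0xFFFF = 0x158D.

158D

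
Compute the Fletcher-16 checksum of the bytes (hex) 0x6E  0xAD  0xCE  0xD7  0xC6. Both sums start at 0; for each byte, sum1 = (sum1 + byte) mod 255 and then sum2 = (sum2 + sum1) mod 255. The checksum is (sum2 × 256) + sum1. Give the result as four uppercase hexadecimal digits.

C189

Running sums (mod 255):
  after byte 0 (0x6E): sum1=110, sum2=110
  after byte 1 (0xAD): sum1=28, sum2=138
  after byte 2 (0xCE): sum1=234, sum2=117
  after byte 3 (0xD7): sum1=194, sum2=56
  after byte 4 (0xC6): sum1=137, sum2=193
Checksum = sum2·256 + sum1 = 193·256 + 137 = 49545 = 0xC189.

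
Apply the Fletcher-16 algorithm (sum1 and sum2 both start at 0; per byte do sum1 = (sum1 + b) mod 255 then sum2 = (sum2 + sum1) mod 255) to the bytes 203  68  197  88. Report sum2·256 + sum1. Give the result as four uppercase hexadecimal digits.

Running sums (mod 255):
  after byte 0 (203): sum1=203, sum2=203
  after byte 1 (68): sum1=16, sum2=219
  after byte 2 (197): sum1=213, sum2=177
  after byte 3 (88): sum1=46, sum2=223
Checksum = sum2·256 + sum1 = 223·256 + 46 = 57134 = 0xDF2E.

DF2E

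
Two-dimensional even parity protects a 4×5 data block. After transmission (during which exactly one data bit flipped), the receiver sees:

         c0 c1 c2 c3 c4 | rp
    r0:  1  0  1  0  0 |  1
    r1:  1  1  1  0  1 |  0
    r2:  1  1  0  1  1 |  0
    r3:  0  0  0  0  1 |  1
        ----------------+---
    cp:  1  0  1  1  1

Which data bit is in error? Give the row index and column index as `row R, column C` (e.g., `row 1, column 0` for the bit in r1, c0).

Recompute each row's even parity and compare to rp:
  r0: data parity 0, sent rp 1 → mismatch
  r1: data parity 0, sent rp 0 → ok
  r2: data parity 0, sent rp 0 → ok
  r3: data parity 1, sent rp 1 → ok
Recompute each column's even parity and compare to cp:
  c0: data parity 1, sent cp 1 → ok
  c1: data parity 0, sent cp 0 → ok
  c2: data parity 0, sent cp 1 → mismatch
  c3: data parity 1, sent cp 1 → ok
  c4: data parity 1, sent cp 1 → ok
Exactly one row (r0) and one column (c2) fail → the flipped bit is at their intersection.

row 0, column 2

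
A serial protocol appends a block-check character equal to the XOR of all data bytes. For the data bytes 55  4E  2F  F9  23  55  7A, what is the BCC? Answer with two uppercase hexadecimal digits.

C1

XOR the bytes together:
  start with 0x55
  0x55 ⊕ 0x4E = 0x1B
  0x1B ⊕ 0x2F = 0x34
  0x34 ⊕ 0xF9 = 0xCD
  0xCD ⊕ 0x23 = 0xEE
  0xEE ⊕ 0x55 = 0xBB
  0xBB ⊕ 0x7A = 0xC1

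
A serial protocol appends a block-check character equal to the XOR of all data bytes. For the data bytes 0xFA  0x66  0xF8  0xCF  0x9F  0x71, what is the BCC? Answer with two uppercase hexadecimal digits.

45

XOR the bytes together:
  start with 0xFA
  0xFA ⊕ 0x66 = 0x9C
  0x9C ⊕ 0xF8 = 0x64
  0x64 ⊕ 0xCF = 0xAB
  0xAB ⊕ 0x9F = 0x34
  0x34 ⊕ 0x71 = 0x45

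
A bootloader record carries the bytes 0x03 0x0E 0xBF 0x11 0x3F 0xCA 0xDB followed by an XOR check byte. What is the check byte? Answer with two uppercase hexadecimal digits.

XOR the bytes together:
  start with 0x03
  0x03 ⊕ 0x0E = 0x0D
  0x0D ⊕ 0xBF = 0xB2
  0xB2 ⊕ 0x11 = 0xA3
  0xA3 ⊕ 0x3F = 0x9C
  0x9C ⊕ 0xCA = 0x56
  0x56 ⊕ 0xDB = 0x8D

8D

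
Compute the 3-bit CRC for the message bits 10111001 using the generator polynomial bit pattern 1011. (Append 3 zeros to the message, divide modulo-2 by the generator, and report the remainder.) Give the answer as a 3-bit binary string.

110

Append 3 zeros: 10111001000. Divide by 1011 (XOR where the leading bit is 1):
  pos 0: 1011 XOR 1011 = 0000
  pos 4: 1001 XOR 1011 = 0010
  pos 6: 1000 XOR 1011 = 0011
Remainder (last 3 bits) = 110. This is the CRC / FCS.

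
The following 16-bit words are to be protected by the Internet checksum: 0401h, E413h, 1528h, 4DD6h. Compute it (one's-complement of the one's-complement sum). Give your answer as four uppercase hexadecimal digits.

B4EC

One's-complement addition (fold any carry out of bit 15 back into bit 0):
  0x0401 + 0xE413 = 0x0E814
  0xE814 + 0x1528 = 0x0FD3C
  0xFD3C + 0x4DD6 = 0x14B12 → wrap carry → 0x4B13
One's-complement sum = 0x4B13.
Checksum = ~0x4B13 & 0xFFFF = 0xB4EC.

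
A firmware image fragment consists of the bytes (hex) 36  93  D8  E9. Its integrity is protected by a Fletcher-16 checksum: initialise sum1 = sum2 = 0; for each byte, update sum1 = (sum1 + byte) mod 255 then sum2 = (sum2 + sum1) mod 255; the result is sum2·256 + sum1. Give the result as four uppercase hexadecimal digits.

Running sums (mod 255):
  after byte 0 (36): sum1=54, sum2=54
  after byte 1 (93): sum1=201, sum2=0
  after byte 2 (D8): sum1=162, sum2=162
  after byte 3 (E9): sum1=140, sum2=47
Checksum = sum2·256 + sum1 = 47·256 + 140 = 12172 = 0x2F8C.

2F8C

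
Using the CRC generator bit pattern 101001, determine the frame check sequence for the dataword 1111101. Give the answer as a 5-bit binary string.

11111

Append 5 zeros: 111110100000. Divide by 101001 (XOR where the leading bit is 1):
  pos 0: 111110 XOR 101001 = 010111
  pos 1: 101111 XOR 101001 = 000110
  pos 4: 110000 XOR 101001 = 011001
  pos 5: 110010 XOR 101001 = 011011
  pos 6: 110110 XOR 101001 = 011111
Remainder (last 5 bits) = 11111. This is the CRC / FCS.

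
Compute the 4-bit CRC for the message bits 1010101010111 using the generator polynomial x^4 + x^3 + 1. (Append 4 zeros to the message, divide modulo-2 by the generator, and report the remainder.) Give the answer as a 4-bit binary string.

0100

Append 4 zeros: 10101010101110000. Divide by 11001 (XOR where the leading bit is 1):
  pos 0: 10101 XOR 11001 = 01100
  pos 1: 11000 XOR 11001 = 00001
  pos 5: 11010 XOR 11001 = 00011
  pos 8: 11111 XOR 11001 = 00110
  pos 10: 11000 XOR 11001 = 00001
Remainder (last 4 bits) = 0100. This is the CRC / FCS.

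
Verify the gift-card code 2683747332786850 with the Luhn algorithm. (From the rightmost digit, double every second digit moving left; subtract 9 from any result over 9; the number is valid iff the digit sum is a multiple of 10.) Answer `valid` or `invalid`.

From the right, keep odd positions and double even positions (subtract 9 from any doubled value over 9):
  doubled (positions 2,4,...): 1 3 5 6 5 5 7 4 → sum 36
  kept (positions 1,3,...): 0 8 8 2 3 4 3 6 → sum 34
Total = 70.
70 mod 10 = 0, so the number is valid.

valid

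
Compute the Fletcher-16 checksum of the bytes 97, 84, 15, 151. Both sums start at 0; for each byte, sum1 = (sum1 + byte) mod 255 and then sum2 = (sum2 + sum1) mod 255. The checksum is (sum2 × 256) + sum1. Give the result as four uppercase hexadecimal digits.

385C

Running sums (mod 255):
  after byte 0 (97): sum1=97, sum2=97
  after byte 1 (84): sum1=181, sum2=23
  after byte 2 (15): sum1=196, sum2=219
  after byte 3 (151): sum1=92, sum2=56
Checksum = sum2·256 + sum1 = 56·256 + 92 = 14428 = 0x385C.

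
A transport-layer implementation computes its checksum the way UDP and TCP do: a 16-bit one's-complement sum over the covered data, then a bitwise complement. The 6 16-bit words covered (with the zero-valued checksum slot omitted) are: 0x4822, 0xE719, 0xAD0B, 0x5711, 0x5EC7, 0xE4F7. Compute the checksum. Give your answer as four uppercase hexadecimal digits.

One's-complement addition (fold any carry out of bit 15 back into bit 0):
  0x4822 + 0xE719 = 0x12F3B → wrap carry → 0x2F3C
  0x2F3C + 0xAD0B = 0x0DC47
  0xDC47 + 0x5711 = 0x13358 → wrap carry → 0x3359
  0x3359 + 0x5EC7 = 0x09220
  0x9220 + 0xE4F7 = 0x17717 → wrap carry → 0x7718
One's-complement sum = 0x7718.
Checksum = ~0x7718 & 0xFFFF = 0x88E7.

88E7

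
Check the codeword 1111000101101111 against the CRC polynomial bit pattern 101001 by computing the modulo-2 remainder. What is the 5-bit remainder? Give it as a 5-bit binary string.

00000

Modulo-2 division of 1111000101101111 by 101001:
  pos 0: 111100 XOR 101001 = 010101
  pos 1: 101010 XOR 101001 = 000011
  pos 5: 111011 XOR 101001 = 010010
  pos 6: 100100 XOR 101001 = 001101
  pos 8: 110111 XOR 101001 = 011110
  pos 9: 111101 XOR 101001 = 010100
  pos 10: 101001 XOR 101001 = 000000
Remainder = 00000 (zero — the frame passes the CRC check).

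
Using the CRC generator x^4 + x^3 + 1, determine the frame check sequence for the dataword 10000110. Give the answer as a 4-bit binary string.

Append 4 zeros: 100001100000. Divide by 11001 (XOR where the leading bit is 1):
  pos 0: 10000 XOR 11001 = 01001
  pos 1: 10011 XOR 11001 = 01010
  pos 2: 10101 XOR 11001 = 01100
  pos 3: 11000 XOR 11001 = 00001
  pos 7: 10000 XOR 11001 = 01001
Remainder (last 4 bits) = 1001. This is the CRC / FCS.

1001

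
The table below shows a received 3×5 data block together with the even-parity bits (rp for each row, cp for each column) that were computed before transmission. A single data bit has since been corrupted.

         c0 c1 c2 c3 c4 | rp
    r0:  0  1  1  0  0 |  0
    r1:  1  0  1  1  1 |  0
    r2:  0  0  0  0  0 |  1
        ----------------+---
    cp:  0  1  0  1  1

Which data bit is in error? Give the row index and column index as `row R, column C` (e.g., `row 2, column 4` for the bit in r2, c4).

row 2, column 0

Recompute each row's even parity and compare to rp:
  r0: data parity 0, sent rp 0 → ok
  r1: data parity 0, sent rp 0 → ok
  r2: data parity 0, sent rp 1 → mismatch
Recompute each column's even parity and compare to cp:
  c0: data parity 1, sent cp 0 → mismatch
  c1: data parity 1, sent cp 1 → ok
  c2: data parity 0, sent cp 0 → ok
  c3: data parity 1, sent cp 1 → ok
  c4: data parity 1, sent cp 1 → ok
Exactly one row (r2) and one column (c0) fail → the flipped bit is at their intersection.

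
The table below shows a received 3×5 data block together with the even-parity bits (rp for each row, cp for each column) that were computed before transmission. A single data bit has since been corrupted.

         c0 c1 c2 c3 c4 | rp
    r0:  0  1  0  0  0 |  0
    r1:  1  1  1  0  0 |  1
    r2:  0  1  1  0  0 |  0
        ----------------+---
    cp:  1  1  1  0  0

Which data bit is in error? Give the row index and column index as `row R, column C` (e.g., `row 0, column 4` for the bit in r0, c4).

Recompute each row's even parity and compare to rp:
  r0: data parity 1, sent rp 0 → mismatch
  r1: data parity 1, sent rp 1 → ok
  r2: data parity 0, sent rp 0 → ok
Recompute each column's even parity and compare to cp:
  c0: data parity 1, sent cp 1 → ok
  c1: data parity 1, sent cp 1 → ok
  c2: data parity 0, sent cp 1 → mismatch
  c3: data parity 0, sent cp 0 → ok
  c4: data parity 0, sent cp 0 → ok
Exactly one row (r0) and one column (c2) fail → the flipped bit is at their intersection.

row 0, column 2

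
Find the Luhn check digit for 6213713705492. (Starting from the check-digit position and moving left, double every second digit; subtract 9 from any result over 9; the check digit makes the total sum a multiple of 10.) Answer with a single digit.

Partial digits right→left: 2 9 4 5 0 7 3 1 7 3 1 2 6
Double every second digit counting from the check-digit position (so the 1st, 3rd, 5th, ... of the partial from the right).
  doubled (with −9 where >9): 4 8 0 6 5 2 3 → sum 28
  kept as-is: 9 5 7 1 3 2 → sum 27
Total = 28 + 27 = 55.
Check digit = (10 − (55 mod 10)) mod 10 = 5.

5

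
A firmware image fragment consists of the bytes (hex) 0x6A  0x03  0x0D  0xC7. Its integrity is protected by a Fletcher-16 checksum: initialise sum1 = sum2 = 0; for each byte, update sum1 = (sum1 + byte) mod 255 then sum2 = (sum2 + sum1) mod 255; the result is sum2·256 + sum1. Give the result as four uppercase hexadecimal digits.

Running sums (mod 255):
  after byte 0 (0x6A): sum1=106, sum2=106
  after byte 1 (0x03): sum1=109, sum2=215
  after byte 2 (0x0D): sum1=122, sum2=82
  after byte 3 (0xC7): sum1=66, sum2=148
Checksum = sum2·256 + sum1 = 148·256 + 66 = 37954 = 0x9442.

9442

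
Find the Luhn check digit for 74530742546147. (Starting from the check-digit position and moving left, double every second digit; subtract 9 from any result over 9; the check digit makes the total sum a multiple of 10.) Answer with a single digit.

Partial digits right→left: 7 4 1 6 4 5 2 4 7 0 3 5 4 7
Double every second digit counting from the check-digit position (so the 1st, 3rd, 5th, ... of the partial from the right).
  doubled (with −9 where >9): 5 2 8 4 5 6 8 → sum 38
  kept as-is: 4 6 5 4 0 5 7 → sum 31
Total = 38 + 31 = 69.
Check digit = (10 − (69 mod 10)) mod 10 = 1.

1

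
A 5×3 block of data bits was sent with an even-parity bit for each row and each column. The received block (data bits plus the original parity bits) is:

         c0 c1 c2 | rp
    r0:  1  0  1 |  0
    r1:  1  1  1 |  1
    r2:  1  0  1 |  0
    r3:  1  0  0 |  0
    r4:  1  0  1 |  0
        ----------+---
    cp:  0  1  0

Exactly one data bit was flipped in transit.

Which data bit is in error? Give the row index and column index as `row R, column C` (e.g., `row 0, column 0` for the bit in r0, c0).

row 3, column 0

Recompute each row's even parity and compare to rp:
  r0: data parity 0, sent rp 0 → ok
  r1: data parity 1, sent rp 1 → ok
  r2: data parity 0, sent rp 0 → ok
  r3: data parity 1, sent rp 0 → mismatch
  r4: data parity 0, sent rp 0 → ok
Recompute each column's even parity and compare to cp:
  c0: data parity 1, sent cp 0 → mismatch
  c1: data parity 1, sent cp 1 → ok
  c2: data parity 0, sent cp 0 → ok
Exactly one row (r3) and one column (c0) fail → the flipped bit is at their intersection.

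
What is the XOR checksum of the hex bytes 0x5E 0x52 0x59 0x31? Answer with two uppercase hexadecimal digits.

XOR the bytes together:
  start with 0x5E
  0x5E ⊕ 0x52 = 0x0C
  0x0C ⊕ 0x59 = 0x55
  0x55 ⊕ 0x31 = 0x64

64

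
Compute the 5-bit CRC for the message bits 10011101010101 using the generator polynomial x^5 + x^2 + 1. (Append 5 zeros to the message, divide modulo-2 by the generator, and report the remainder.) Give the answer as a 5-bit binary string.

10001

Append 5 zeros: 1001110101010100000. Divide by 100101 (XOR where the leading bit is 1):
  pos 0: 100111 XOR 100101 = 000010
  pos 4: 100101 XOR 100101 = 000000
  pos 11: 101000 XOR 100101 = 001101
  pos 13: 110100 XOR 100101 = 010001
Remainder (last 5 bits) = 10001. This is the CRC / FCS.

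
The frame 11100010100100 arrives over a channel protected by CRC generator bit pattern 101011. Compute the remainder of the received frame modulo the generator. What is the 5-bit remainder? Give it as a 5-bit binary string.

Modulo-2 division of 11100010100100 by 101011:
  pos 0: 111000 XOR 101011 = 010011
  pos 1: 100111 XOR 101011 = 001100
  pos 3: 110001 XOR 101011 = 011010
  pos 4: 110100 XOR 101011 = 011111
  pos 5: 111110 XOR 101011 = 010101
  pos 6: 101011 XOR 101011 = 000000
Remainder = 00000 (zero — the frame passes the CRC check).

00000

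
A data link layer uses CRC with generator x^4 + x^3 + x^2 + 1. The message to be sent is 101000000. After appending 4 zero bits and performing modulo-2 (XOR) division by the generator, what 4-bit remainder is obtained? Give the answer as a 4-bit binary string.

1111

Append 4 zeros: 1010000000000. Divide by 11101 (XOR where the leading bit is 1):
  pos 0: 10100 XOR 11101 = 01001
  pos 1: 10010 XOR 11101 = 01111
  pos 2: 11110 XOR 11101 = 00011
  pos 5: 11000 XOR 11101 = 00101
  pos 7: 10100 XOR 11101 = 01001
  pos 8: 10010 XOR 11101 = 01111
Remainder (last 4 bits) = 1111. This is the CRC / FCS.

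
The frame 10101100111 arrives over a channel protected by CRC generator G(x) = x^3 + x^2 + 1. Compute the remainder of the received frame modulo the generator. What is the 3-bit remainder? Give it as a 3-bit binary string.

Modulo-2 division of 10101100111 by 1101:
  pos 0: 1010 XOR 1101 = 0111
  pos 1: 1111 XOR 1101 = 0010
  pos 3: 1010 XOR 1101 = 0111
  pos 4: 1110 XOR 1101 = 0011
  pos 6: 1111 XOR 1101 = 0010
Remainder = 101 (nonzero — an error is detected).

101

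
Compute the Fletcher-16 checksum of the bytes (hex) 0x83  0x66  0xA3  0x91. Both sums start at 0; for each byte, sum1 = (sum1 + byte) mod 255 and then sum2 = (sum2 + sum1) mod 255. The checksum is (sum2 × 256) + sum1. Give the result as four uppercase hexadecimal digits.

1A1F

Running sums (mod 255):
  after byte 0 (0x83): sum1=131, sum2=131
  after byte 1 (0x66): sum1=233, sum2=109
  after byte 2 (0xA3): sum1=141, sum2=250
  after byte 3 (0x91): sum1=31, sum2=26
Checksum = sum2·256 + sum1 = 26·256 + 31 = 6687 = 0x1A1F.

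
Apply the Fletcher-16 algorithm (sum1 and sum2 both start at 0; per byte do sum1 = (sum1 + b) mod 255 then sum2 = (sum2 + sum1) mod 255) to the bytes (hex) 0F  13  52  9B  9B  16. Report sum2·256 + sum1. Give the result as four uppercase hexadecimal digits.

23C1

Running sums (mod 255):
  after byte 0 (0F): sum1=15, sum2=15
  after byte 1 (13): sum1=34, sum2=49
  after byte 2 (52): sum1=116, sum2=165
  after byte 3 (9B): sum1=16, sum2=181
  after byte 4 (9B): sum1=171, sum2=97
  after byte 5 (16): sum1=193, sum2=35
Checksum = sum2·256 + sum1 = 35·256 + 193 = 9153 = 0x23C1.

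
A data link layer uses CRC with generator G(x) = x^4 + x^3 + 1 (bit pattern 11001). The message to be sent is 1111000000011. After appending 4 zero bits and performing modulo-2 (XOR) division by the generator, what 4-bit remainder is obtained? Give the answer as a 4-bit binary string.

Append 4 zeros: 11110000000110000. Divide by 11001 (XOR where the leading bit is 1):
  pos 0: 11110 XOR 11001 = 00111
  pos 2: 11100 XOR 11001 = 00101
  pos 4: 10100 XOR 11001 = 01101
  pos 5: 11010 XOR 11001 = 00011
  pos 8: 11011 XOR 11001 = 00010
  pos 11: 10000 XOR 11001 = 01001
  pos 12: 10010 XOR 11001 = 01011
Remainder (last 4 bits) = 1011. This is the CRC / FCS.

1011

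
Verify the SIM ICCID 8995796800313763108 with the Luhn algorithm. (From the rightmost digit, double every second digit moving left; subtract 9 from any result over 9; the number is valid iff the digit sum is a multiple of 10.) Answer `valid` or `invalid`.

From the right, keep odd positions and double even positions (subtract 9 from any doubled value over 9):
  doubled (positions 2,4,...): 0 6 5 2 0 7 9 1 9 → sum 39
  kept (positions 1,3,...): 8 1 6 3 3 0 6 7 9 8 → sum 51
Total = 90.
90 mod 10 = 0, so the number is valid.

valid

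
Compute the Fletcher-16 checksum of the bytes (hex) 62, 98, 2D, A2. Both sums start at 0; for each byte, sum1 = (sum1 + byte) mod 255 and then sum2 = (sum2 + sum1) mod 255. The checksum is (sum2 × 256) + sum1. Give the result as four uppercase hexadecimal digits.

50CA

Running sums (mod 255):
  after byte 0 (62): sum1=98, sum2=98
  after byte 1 (98): sum1=250, sum2=93
  after byte 2 (2D): sum1=40, sum2=133
  after byte 3 (A2): sum1=202, sum2=80
Checksum = sum2·256 + sum1 = 80·256 + 202 = 20682 = 0x50CA.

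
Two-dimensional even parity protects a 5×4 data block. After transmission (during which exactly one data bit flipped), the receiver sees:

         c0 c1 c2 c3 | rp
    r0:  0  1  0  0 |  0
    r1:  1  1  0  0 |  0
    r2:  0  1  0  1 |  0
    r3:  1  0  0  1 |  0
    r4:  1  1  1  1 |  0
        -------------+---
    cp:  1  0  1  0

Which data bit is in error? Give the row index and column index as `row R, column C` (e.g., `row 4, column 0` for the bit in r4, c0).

row 0, column 3

Recompute each row's even parity and compare to rp:
  r0: data parity 1, sent rp 0 → mismatch
  r1: data parity 0, sent rp 0 → ok
  r2: data parity 0, sent rp 0 → ok
  r3: data parity 0, sent rp 0 → ok
  r4: data parity 0, sent rp 0 → ok
Recompute each column's even parity and compare to cp:
  c0: data parity 1, sent cp 1 → ok
  c1: data parity 0, sent cp 0 → ok
  c2: data parity 1, sent cp 1 → ok
  c3: data parity 1, sent cp 0 → mismatch
Exactly one row (r0) and one column (c3) fail → the flipped bit is at their intersection.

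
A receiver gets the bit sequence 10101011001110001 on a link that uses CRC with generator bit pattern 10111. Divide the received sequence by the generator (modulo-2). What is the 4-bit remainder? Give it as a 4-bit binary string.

0100

Modulo-2 division of 10101011001110001 by 10111:
  pos 0: 10101 XOR 10111 = 00010
  pos 3: 10011 XOR 10111 = 00100
  pos 5: 10000 XOR 10111 = 00111
  pos 7: 11111 XOR 10111 = 01000
  pos 8: 10001 XOR 10111 = 00110
  pos 10: 11000 XOR 10111 = 01111
  pos 11: 11110 XOR 10111 = 01001
  pos 12: 10011 XOR 10111 = 00100
Remainder = 0100 (nonzero — an error is detected).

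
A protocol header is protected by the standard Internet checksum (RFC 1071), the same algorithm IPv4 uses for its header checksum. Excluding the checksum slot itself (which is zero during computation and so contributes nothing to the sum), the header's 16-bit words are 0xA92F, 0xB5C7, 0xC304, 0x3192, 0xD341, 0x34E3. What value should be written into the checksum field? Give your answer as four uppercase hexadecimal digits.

One's-complement addition (fold any carry out of bit 15 back into bit 0):
  0xA92F + 0xB5C7 = 0x15EF6 → wrap carry → 0x5EF7
  0x5EF7 + 0xC304 = 0x121FB → wrap carry → 0x21FC
  0x21FC + 0x3192 = 0x0538E
  0x538E + 0xD341 = 0x126CF → wrap carry → 0x26D0
  0x26D0 + 0x34E3 = 0x05BB3
One's-complement sum = 0x5BB3.
Checksum = ~0x5BB3 & 0xFFFF = 0xA44C.

A44C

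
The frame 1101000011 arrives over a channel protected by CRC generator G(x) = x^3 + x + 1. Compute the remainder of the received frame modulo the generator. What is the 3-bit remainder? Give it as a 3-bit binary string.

000

Modulo-2 division of 1101000011 by 1011:
  pos 0: 1101 XOR 1011 = 0110
  pos 1: 1100 XOR 1011 = 0111
  pos 2: 1110 XOR 1011 = 0101
  pos 3: 1010 XOR 1011 = 0001
  pos 6: 1011 XOR 1011 = 0000
Remainder = 000 (zero — the frame passes the CRC check).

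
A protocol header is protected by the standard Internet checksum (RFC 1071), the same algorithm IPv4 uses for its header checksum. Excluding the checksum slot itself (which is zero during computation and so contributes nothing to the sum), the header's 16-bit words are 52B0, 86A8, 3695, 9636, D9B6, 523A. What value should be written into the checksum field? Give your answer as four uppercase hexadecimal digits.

2DEA

One's-complement addition (fold any carry out of bit 15 back into bit 0):
  0x52B0 + 0x86A8 = 0x0D958
  0xD958 + 0x3695 = 0x10FED → wrap carry → 0x0FEE
  0x0FEE + 0x9636 = 0x0A624
  0xA624 + 0xD9B6 = 0x17FDA → wrap carry → 0x7FDB
  0x7FDB + 0x523A = 0x0D215
One's-complement sum = 0xD215.
Checksum = ~0xD215 & 0xFFFF = 0x2DEA.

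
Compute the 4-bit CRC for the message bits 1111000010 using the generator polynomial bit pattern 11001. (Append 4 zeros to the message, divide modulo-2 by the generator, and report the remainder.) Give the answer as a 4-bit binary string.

1001

Append 4 zeros: 11110000100000. Divide by 11001 (XOR where the leading bit is 1):
  pos 0: 11110 XOR 11001 = 00111
  pos 2: 11100 XOR 11001 = 00101
  pos 4: 10101 XOR 11001 = 01100
  pos 5: 11000 XOR 11001 = 00001
  pos 9: 10000 XOR 11001 = 01001
Remainder (last 4 bits) = 1001. This is the CRC / FCS.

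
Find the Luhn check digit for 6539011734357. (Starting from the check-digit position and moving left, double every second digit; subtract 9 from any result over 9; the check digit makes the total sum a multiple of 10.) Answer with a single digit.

Partial digits right→left: 7 5 3 4 3 7 1 1 0 9 3 5 6
Double every second digit counting from the check-digit position (so the 1st, 3rd, 5th, ... of the partial from the right).
  doubled (with −9 where >9): 5 6 6 2 0 6 3 → sum 28
  kept as-is: 5 4 7 1 9 5 → sum 31
Total = 28 + 31 = 59.
Check digit = (10 − (59 mod 10)) mod 10 = 1.

1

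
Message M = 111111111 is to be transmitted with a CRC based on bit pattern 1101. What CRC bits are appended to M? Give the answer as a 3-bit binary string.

Append 3 zeros: 111111111000. Divide by 1101 (XOR where the leading bit is 1):
  pos 0: 1111 XOR 1101 = 0010
  pos 2: 1011 XOR 1101 = 0110
  pos 3: 1101 XOR 1101 = 0000
  pos 7: 1100 XOR 1101 = 0001
Remainder (last 3 bits) = 010. This is the CRC / FCS.

010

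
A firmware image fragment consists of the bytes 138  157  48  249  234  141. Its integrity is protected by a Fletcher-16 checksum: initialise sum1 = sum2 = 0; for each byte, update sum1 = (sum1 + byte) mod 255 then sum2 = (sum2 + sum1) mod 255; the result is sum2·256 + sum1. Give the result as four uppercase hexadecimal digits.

65CA

Running sums (mod 255):
  after byte 0 (138): sum1=138, sum2=138
  after byte 1 (157): sum1=40, sum2=178
  after byte 2 (48): sum1=88, sum2=11
  after byte 3 (249): sum1=82, sum2=93
  after byte 4 (234): sum1=61, sum2=154
  after byte 5 (141): sum1=202, sum2=101
Checksum = sum2·256 + sum1 = 101·256 + 202 = 26058 = 0x65CA.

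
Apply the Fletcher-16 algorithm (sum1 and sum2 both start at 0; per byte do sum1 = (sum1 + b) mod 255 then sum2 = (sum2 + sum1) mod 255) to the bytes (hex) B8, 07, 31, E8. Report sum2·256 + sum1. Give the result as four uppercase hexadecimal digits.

43D9

Running sums (mod 255):
  after byte 0 (B8): sum1=184, sum2=184
  after byte 1 (07): sum1=191, sum2=120
  after byte 2 (31): sum1=240, sum2=105
  after byte 3 (E8): sum1=217, sum2=67
Checksum = sum2·256 + sum1 = 67·256 + 217 = 17369 = 0x43D9.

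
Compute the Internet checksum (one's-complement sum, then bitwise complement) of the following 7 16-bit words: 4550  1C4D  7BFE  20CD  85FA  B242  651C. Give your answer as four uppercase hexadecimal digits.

643D

One's-complement addition (fold any carry out of bit 15 back into bit 0):
  0x4550 + 0x1C4D = 0x0619D
  0x619D + 0x7BFE = 0x0DD9B
  0xDD9B + 0x20CD = 0x0FE68
  0xFE68 + 0x85FA = 0x18462 → wrap carry → 0x8463
  0x8463 + 0xB242 = 0x136A5 → wrap carry → 0x36A6
  0x36A6 + 0x651C = 0x09BC2
One's-complement sum = 0x9BC2.
Checksum = ~0x9BC2 & 0xFFFF = 0x643D.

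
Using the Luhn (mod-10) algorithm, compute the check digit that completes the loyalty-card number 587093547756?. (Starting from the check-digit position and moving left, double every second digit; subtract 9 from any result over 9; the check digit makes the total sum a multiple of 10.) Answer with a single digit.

Partial digits right→left: 6 5 7 7 4 5 3 9 0 7 8 5
Double every second digit counting from the check-digit position (so the 1st, 3rd, 5th, ... of the partial from the right).
  doubled (with −9 where >9): 3 5 8 6 0 7 → sum 29
  kept as-is: 5 7 5 9 7 5 → sum 38
Total = 29 + 38 = 67.
Check digit = (10 − (67 mod 10)) mod 10 = 3.

3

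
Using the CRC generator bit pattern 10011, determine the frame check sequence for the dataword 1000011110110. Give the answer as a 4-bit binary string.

Append 4 zeros: 10000111101100000. Divide by 10011 (XOR where the leading bit is 1):
  pos 0: 10000 XOR 10011 = 00011
  pos 3: 11111 XOR 10011 = 01100
  pos 4: 11001 XOR 10011 = 01010
  pos 5: 10100 XOR 10011 = 00111
  pos 7: 11111 XOR 10011 = 01100
  pos 8: 11000 XOR 10011 = 01011
  pos 9: 10110 XOR 10011 = 00101
  pos 11: 10100 XOR 10011 = 00111
Remainder (last 4 bits) = 1110. This is the CRC / FCS.

1110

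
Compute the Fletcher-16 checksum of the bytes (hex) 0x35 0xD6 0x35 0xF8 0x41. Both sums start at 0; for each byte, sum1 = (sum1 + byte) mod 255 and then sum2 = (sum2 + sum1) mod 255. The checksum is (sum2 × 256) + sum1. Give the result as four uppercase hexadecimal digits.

387B

Running sums (mod 255):
  after byte 0 (0x35): sum1=53, sum2=53
  after byte 1 (0xD6): sum1=12, sum2=65
  after byte 2 (0x35): sum1=65, sum2=130
  after byte 3 (0xF8): sum1=58, sum2=188
  after byte 4 (0x41): sum1=123, sum2=56
Checksum = sum2·256 + sum1 = 56·256 + 123 = 14459 = 0x387B.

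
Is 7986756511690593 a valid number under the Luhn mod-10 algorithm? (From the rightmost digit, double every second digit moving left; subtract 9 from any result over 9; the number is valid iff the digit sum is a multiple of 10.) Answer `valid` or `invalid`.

From the right, keep odd positions and double even positions (subtract 9 from any doubled value over 9):
  doubled (positions 2,4,...): 9 0 3 2 3 5 7 5 → sum 34
  kept (positions 1,3,...): 3 5 9 1 5 5 6 9 → sum 43
Total = 77.
77 mod 10 = 7, so the number is invalid.

invalid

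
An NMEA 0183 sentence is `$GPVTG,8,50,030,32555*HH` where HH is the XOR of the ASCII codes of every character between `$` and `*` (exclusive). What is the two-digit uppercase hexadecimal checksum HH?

XOR the ASCII codes of the payload characters:
  'G' = 0x47 → acc = 0x47
  'P' = 0x50 → acc = 0x17
  'V' = 0x56 → acc = 0x41
  'T' = 0x54 → acc = 0x15
  'G' = 0x47 → acc = 0x52
  ',' = 0x2C → acc = 0x7E
  '8' = 0x38 → acc = 0x46
  ',' = 0x2C → acc = 0x6A
  '5' = 0x35 → acc = 0x5F
  '0' = 0x30 → acc = 0x6F
  ',' = 0x2C → acc = 0x43
  '0' = 0x30 → acc = 0x73
  '3' = 0x33 → acc = 0x40
  '0' = 0x30 → acc = 0x70
  ',' = 0x2C → acc = 0x5C
  '3' = 0x33 → acc = 0x6F
  '2' = 0x32 → acc = 0x5D
  '5' = 0x35 → acc = 0x68
  '5' = 0x35 → acc = 0x5D
  '5' = 0x35 → acc = 0x68
Checksum = 0x68.

68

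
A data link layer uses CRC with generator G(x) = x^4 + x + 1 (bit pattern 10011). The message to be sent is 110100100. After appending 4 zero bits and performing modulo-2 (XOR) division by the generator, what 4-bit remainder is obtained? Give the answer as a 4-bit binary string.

Append 4 zeros: 1101001000000. Divide by 10011 (XOR where the leading bit is 1):
  pos 0: 11010 XOR 10011 = 01001
  pos 1: 10010 XOR 10011 = 00001
  pos 5: 11000 XOR 10011 = 01011
  pos 6: 10110 XOR 10011 = 00101
  pos 8: 10100 XOR 10011 = 00111
Remainder (last 4 bits) = 0111. This is the CRC / FCS.

0111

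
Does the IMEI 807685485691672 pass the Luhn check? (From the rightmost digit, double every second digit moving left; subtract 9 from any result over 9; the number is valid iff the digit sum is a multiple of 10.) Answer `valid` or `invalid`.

valid

From the right, keep odd positions and double even positions (subtract 9 from any doubled value over 9):
  doubled (positions 2,4,...): 5 2 3 7 1 3 0 → sum 21
  kept (positions 1,3,...): 2 6 9 5 4 8 7 8 → sum 49
Total = 70.
70 mod 10 = 0, so the number is valid.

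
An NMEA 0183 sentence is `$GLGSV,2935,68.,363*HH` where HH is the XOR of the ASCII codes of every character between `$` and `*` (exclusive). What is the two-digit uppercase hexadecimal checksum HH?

7E

XOR the ASCII codes of the payload characters:
  'G' = 0x47 → acc = 0x47
  'L' = 0x4C → acc = 0x0B
  'G' = 0x47 → acc = 0x4C
  'S' = 0x53 → acc = 0x1F
  'V' = 0x56 → acc = 0x49
  ',' = 0x2C → acc = 0x65
  '2' = 0x32 → acc = 0x57
  '9' = 0x39 → acc = 0x6E
  '3' = 0x33 → acc = 0x5D
  '5' = 0x35 → acc = 0x68
  ',' = 0x2C → acc = 0x44
  '6' = 0x36 → acc = 0x72
  '8' = 0x38 → acc = 0x4A
  '.' = 0x2E → acc = 0x64
  ',' = 0x2C → acc = 0x48
  '3' = 0x33 → acc = 0x7B
  '6' = 0x36 → acc = 0x4D
  '3' = 0x33 → acc = 0x7E
Checksum = 0x7E.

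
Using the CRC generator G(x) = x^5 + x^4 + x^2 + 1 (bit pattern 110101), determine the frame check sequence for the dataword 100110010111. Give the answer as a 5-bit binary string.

Append 5 zeros: 10011001011100000. Divide by 110101 (XOR where the leading bit is 1):
  pos 0: 100110 XOR 110101 = 010011
  pos 1: 100110 XOR 110101 = 010011
  pos 2: 100111 XOR 110101 = 010010
  pos 3: 100100 XOR 110101 = 010001
  pos 4: 100011 XOR 110101 = 010110
  pos 5: 101101 XOR 110101 = 011000
  pos 6: 110001 XOR 110101 = 000100
  pos 9: 100000 XOR 110101 = 010101
  pos 10: 101010 XOR 110101 = 011111
  pos 11: 111110 XOR 110101 = 001011
Remainder (last 5 bits) = 01011. This is the CRC / FCS.

01011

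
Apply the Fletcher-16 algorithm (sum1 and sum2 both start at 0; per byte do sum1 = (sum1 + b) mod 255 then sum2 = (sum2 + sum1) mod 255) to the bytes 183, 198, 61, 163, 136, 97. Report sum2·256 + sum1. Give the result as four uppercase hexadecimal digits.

8249

Running sums (mod 255):
  after byte 0 (183): sum1=183, sum2=183
  after byte 1 (198): sum1=126, sum2=54
  after byte 2 (61): sum1=187, sum2=241
  after byte 3 (163): sum1=95, sum2=81
  after byte 4 (136): sum1=231, sum2=57
  after byte 5 (97): sum1=73, sum2=130
Checksum = sum2·256 + sum1 = 130·256 + 73 = 33353 = 0x8249.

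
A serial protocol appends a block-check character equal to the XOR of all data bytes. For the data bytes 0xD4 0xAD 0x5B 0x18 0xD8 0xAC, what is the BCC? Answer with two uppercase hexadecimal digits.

XOR the bytes together:
  start with 0xD4
  0xD4 ⊕ 0xAD = 0x79
  0x79 ⊕ 0x5B = 0x22
  0x22 ⊕ 0x18 = 0x3A
  0x3A ⊕ 0xD8 = 0xE2
  0xE2 ⊕ 0xAC = 0x4E

4E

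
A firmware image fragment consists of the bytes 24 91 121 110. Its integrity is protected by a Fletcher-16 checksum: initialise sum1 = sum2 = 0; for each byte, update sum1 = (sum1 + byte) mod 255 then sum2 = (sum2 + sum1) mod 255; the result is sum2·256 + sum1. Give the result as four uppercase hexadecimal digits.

Running sums (mod 255):
  after byte 0 (24): sum1=24, sum2=24
  after byte 1 (91): sum1=115, sum2=139
  after byte 2 (121): sum1=236, sum2=120
  after byte 3 (110): sum1=91, sum2=211
Checksum = sum2·256 + sum1 = 211·256 + 91 = 54107 = 0xD35B.

D35B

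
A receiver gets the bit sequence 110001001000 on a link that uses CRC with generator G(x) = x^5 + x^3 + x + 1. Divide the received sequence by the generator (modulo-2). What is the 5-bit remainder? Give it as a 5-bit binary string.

Modulo-2 division of 110001001000 by 101011:
  pos 0: 110001 XOR 101011 = 011010
  pos 1: 110100 XOR 101011 = 011111
  pos 2: 111110 XOR 101011 = 010101
  pos 3: 101011 XOR 101011 = 000000
Remainder = 00000 (zero — the frame passes the CRC check).

00000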